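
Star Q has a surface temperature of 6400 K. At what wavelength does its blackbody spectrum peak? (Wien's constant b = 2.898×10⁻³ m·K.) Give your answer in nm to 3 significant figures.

λ_max = b/T = 2.898×10⁻³ / 6400 = 4.53×10^-7 m = 452.8 nm.

453 nm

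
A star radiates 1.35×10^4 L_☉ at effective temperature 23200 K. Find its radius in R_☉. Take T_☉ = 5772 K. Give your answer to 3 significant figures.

R/R_☉ = √(L/L_☉) / (T/T_☉)² = √(1.35×10^4) / (4.019)²
       = 116.2 / 16.16 = 7.192.

7.19 R_☉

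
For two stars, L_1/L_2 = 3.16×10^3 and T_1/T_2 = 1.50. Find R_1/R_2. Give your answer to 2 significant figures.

L ∝ R²T⁴ gives R ∝ √L / T², so
R_1/R_2 = √(3.16×10^3) / (1.50)² = 56.21 / 2.250 = 24.98.

25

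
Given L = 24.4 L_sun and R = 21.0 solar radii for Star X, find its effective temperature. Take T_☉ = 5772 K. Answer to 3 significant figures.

T/T_☉ = (L/L_☉)^(1/4) / (R/R_☉)^(1/2)
T = 5772 × (24.4)^(1/4) / √(21.0) = 5772 × 2.223 / 4.583 = 2799 K.

2.80×10^3 K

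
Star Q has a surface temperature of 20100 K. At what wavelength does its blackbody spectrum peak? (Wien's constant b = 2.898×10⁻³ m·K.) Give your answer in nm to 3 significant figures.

144 nm

λ_max = b/T = 2.898×10⁻³ / 20100 = 1.44×10^-7 m = 144.2 nm.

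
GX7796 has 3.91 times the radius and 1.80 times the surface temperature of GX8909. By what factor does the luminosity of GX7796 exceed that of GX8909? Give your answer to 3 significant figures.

From the Stefan–Boltzmann law, L ∝ R²T⁴, so
L_GX7796/L_GX8909 = (R_GX7796/R_GX8909)² (T_GX7796/T_GX8909)⁴ = (3.91)² × (1.80)⁴ = 15.29 × 10.50 = 160.5.

160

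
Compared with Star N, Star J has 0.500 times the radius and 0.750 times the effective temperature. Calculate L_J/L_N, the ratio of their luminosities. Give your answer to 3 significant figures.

From the Stefan–Boltzmann law, L ∝ R²T⁴, so
L_J/L_N = (R_J/R_N)² (T_J/T_N)⁴ = (0.500)² × (0.750)⁴ = 0.2500 × 0.3164 = 0.07910.

0.0791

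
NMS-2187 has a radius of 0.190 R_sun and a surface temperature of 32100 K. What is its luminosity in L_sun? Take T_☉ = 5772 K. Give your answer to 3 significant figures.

L/L_☉ = (R/R_☉)² (T/T_☉)⁴ = (0.190)² × (32100/5772)⁴
       = 0.03610 × (5.561)⁴ = 0.03610 × 956.6 = 34.53.

34.5 L_sun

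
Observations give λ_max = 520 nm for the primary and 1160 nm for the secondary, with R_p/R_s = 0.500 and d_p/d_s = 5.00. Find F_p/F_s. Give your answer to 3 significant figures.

Wien's law: T_p/T_s = λ_s/λ_p = 1160/520 = 2.231.
L_p/L_s = (R_p/R_s)²(T_p/T_s)⁴ = (0.500)²(2.231)⁴ = 6.191.
F_p/F_s = (L_p/L_s)/(d_p/d_s)² = 6.191/(5.00)² = 0.2476.

0.248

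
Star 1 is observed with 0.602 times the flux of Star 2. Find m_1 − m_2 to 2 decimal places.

m_1 − m_2 = −2.5 log₁₀(F_1/F_2) = −2.5 log₁₀(0.602) = −2.5 × (-0.220) = 0.551.

0.55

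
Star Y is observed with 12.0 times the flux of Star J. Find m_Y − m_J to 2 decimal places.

m_Y − m_J = −2.5 log₁₀(F_Y/F_J) = −2.5 log₁₀(12.0) = −2.5 × (1.079) = -2.698.

-2.70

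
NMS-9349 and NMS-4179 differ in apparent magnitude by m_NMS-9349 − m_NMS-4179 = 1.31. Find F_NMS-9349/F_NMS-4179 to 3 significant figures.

F_NMS-9349/F_NMS-4179 = 10^(−(m_NMS-9349 − m_NMS-4179)/2.5) = 10^(-1.31/2.5) = 10^-0.524 = 0.2992.

0.299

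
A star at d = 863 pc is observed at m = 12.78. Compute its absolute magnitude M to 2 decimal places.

3.10

M = m − 5 log₁₀(d/10 pc) = 12.78 − 5 log₁₀(863/10)
  = 12.78 − 5 × 1.936 = 12.78 − 9.68 = 3.10.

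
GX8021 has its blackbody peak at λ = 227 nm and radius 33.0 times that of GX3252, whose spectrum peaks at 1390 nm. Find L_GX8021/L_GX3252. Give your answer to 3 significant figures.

Wien's law gives T ∝ 1/λ_max, so T_GX8021/T_GX3252 = λ_GX3252/λ_GX8021 = 1390/227 = 6.123.
Then L ∝ R²T⁴ gives L_GX8021/L_GX3252 = (33.0)² × (6.123)⁴ = 1089 × 1406 = 1.531×10^6.

1.53×10^6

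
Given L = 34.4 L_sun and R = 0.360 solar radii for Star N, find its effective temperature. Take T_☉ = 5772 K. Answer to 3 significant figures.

2.33×10^4 K

T/T_☉ = (L/L_☉)^(1/4) / (R/R_☉)^(1/2)
T = 5772 × (34.4)^(1/4) / √(0.360) = 5772 × 2.422 / 0.6000 = 2.330×10^4 K.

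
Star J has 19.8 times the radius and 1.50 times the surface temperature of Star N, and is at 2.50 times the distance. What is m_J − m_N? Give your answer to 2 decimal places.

-6.25

L_J/L_N = (19.8)²(1.50)⁴ = 1985.
F_J/F_N = (L_J/L_N)/(d_J/d_N)² = 1985/6.250 = 317.6.
m_J − m_N = −2.5 log₁₀(317.6) = -6.25.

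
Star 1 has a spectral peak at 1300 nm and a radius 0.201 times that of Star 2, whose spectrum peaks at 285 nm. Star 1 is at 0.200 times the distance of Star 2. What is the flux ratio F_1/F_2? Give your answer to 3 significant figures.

0.00233

Wien's law: T_1/T_2 = λ_2/λ_1 = 285/1300 = 0.2192.
L_1/L_2 = (R_1/R_2)²(T_1/T_2)⁴ = (0.201)²(0.2192)⁴ = 9.333×10^-5.
F_1/F_2 = (L_1/L_2)/(d_1/d_2)² = 9.333×10^-5/(0.200)² = 0.002333.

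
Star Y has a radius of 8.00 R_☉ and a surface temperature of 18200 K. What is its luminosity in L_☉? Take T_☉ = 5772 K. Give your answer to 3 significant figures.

6.33×10^3 L_☉

L/L_☉ = (R/R_☉)² (T/T_☉)⁴ = (8.00)² × (18200/5772)⁴
       = 64.00 × (3.153)⁴ = 64.00 × 98.85 = 6326.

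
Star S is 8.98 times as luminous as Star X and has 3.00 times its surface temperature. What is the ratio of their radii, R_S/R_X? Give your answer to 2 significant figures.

L ∝ R²T⁴ gives R ∝ √L / T², so
R_S/R_X = √(8.98) / (3.00)² = 2.997 / 9.000 = 0.3330.

0.33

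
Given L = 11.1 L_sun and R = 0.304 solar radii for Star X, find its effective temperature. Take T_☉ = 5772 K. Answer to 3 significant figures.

1.91×10^4 K

T/T_☉ = (L/L_☉)^(1/4) / (R/R_☉)^(1/2)
T = 5772 × (11.1)^(1/4) / √(0.304) = 5772 × 1.825 / 0.5514 = 1.911×10^4 K.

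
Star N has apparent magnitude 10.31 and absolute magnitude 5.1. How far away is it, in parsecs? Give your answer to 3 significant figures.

110 pc

m − M = 5 log₁₀(d/10 pc)
10.31 − (5.1) = 5.21 = 5 log₁₀(d/10)
d = 10 × 10^(5.21/5) = 10 × 10^1.042 = 110.2 pc.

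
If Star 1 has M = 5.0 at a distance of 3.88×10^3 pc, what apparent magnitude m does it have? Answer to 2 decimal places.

17.94

m = M + 5 log₁₀(d/10 pc) = 5.0 + 5 log₁₀(3.88×10^3/10)
  = 5.0 + 5 × 2.589 = 5.0 + 12.94 = 17.94.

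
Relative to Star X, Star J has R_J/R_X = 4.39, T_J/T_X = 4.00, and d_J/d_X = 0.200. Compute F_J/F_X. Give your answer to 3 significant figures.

1.23×10^5

L_J/L_X = (R_J/R_X)²(T_J/T_X)⁴ = (4.39)² × (4.00)⁴ = 4934.
F_J/F_X = (L_J/L_X)/(d_J/d_X)² = 4934 / (0.200)² = 1.233×10^5.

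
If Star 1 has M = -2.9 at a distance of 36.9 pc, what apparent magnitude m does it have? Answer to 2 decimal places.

-0.06

m = M + 5 log₁₀(d/10 pc) = -2.9 + 5 log₁₀(36.9/10)
  = -2.9 + 5 × 0.567 = -2.9 + 2.84 = -0.06.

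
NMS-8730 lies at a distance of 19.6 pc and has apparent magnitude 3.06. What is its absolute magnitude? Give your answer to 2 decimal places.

M = m − 5 log₁₀(d/10 pc) = 3.06 − 5 log₁₀(19.6/10)
  = 3.06 − 5 × 0.292 = 3.06 − 1.46 = 1.60.

1.60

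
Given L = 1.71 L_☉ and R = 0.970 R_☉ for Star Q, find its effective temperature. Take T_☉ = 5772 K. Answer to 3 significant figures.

6.70×10^3 K

T/T_☉ = (L/L_☉)^(1/4) / (R/R_☉)^(1/2)
T = 5772 × (1.71)^(1/4) / √(0.970) = 5772 × 1.144 / 0.9849 = 6702 K.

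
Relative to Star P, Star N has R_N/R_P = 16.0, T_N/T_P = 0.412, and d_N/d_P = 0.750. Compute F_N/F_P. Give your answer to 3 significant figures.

13.1

L_N/L_P = (R_N/R_P)²(T_N/T_P)⁴ = (16.0)² × (0.412)⁴ = 7.376.
F_N/F_P = (L_N/L_P)/(d_N/d_P)² = 7.376 / (0.750)² = 13.11.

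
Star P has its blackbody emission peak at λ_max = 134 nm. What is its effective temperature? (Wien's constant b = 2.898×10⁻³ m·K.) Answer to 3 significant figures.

2.16×10^4 K

T = b/λ_max = 2.898×10⁻³ / (134×10⁻⁹) = 2.163×10^4 K.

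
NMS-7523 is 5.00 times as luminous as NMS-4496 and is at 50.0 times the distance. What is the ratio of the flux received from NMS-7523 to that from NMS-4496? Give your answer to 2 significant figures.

F = L/(4πd²), so F_NMS-7523/F_NMS-4496 = (L_NMS-7523/L_NMS-4496) / (d_NMS-7523/d_NMS-4496)²
= 5.00 / (50.0)² = 5.00 / 2500 = 0.002000.

0.0020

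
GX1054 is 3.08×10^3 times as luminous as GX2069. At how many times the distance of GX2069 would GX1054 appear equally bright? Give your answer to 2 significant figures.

Equal flux requires L_GX1054/d_GX1054² = L_GX2069/d_GX2069², so d_GX1054/d_GX2069 = √(L_GX1054/L_GX2069)
= √(3.08×10^3) = 55.50.

55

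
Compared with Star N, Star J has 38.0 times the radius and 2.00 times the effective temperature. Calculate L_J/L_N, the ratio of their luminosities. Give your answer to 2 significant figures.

From the Stefan–Boltzmann law, L ∝ R²T⁴, so
L_J/L_N = (R_J/R_N)² (T_J/T_N)⁴ = (38.0)² × (2.00)⁴ = 1444 × 16.00 = 2.310×10^4.

2.3×10^4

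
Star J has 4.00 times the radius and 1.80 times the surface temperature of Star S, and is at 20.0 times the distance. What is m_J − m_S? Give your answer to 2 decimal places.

L_J/L_S = (4.00)²(1.80)⁴ = 168.0.
F_J/F_S = (L_J/L_S)/(d_J/d_S)² = 168.0/400.0 = 0.4199.
m_J − m_S = −2.5 log₁₀(0.4199) = 0.94.

0.94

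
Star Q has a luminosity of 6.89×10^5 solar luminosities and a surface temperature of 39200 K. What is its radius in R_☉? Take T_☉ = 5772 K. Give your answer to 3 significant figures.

R/R_☉ = √(L/L_☉) / (T/T_☉)² = √(6.89×10^5) / (6.791)²
       = 830.1 / 46.12 = 18.00.

18.0 R_☉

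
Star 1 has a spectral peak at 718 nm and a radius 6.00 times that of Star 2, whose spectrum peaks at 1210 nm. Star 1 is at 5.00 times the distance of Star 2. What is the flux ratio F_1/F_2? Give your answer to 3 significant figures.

11.6

Wien's law: T_1/T_2 = λ_2/λ_1 = 1210/718 = 1.685.
L_1/L_2 = (R_1/R_2)²(T_1/T_2)⁴ = (6.00)²(1.685)⁴ = 290.4.
F_1/F_2 = (L_1/L_2)/(d_1/d_2)² = 290.4/(5.00)² = 11.61.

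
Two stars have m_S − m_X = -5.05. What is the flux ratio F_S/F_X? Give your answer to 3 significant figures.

105

F_S/F_X = 10^(−(m_S − m_X)/2.5) = 10^(5.05/2.5) = 10^2.020 = 104.7.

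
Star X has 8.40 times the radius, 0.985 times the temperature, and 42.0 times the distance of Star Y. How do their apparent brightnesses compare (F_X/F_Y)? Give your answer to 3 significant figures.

L_X/L_Y = (R_X/R_Y)²(T_X/T_Y)⁴ = (8.40)² × (0.985)⁴ = 66.42.
F_X/F_Y = (L_X/L_Y)/(d_X/d_Y)² = 66.42 / (42.0)² = 0.03765.

0.0377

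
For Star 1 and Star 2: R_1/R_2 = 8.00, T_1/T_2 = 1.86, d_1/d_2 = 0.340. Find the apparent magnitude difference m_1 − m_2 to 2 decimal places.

-9.55

L_1/L_2 = (8.00)²(1.86)⁴ = 766.0.
F_1/F_2 = (L_1/L_2)/(d_1/d_2)² = 766.0/0.1156 = 6626.
m_1 − m_2 = −2.5 log₁₀(6626) = -9.55.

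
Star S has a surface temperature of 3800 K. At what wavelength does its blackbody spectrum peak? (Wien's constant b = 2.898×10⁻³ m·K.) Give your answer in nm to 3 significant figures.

763 nm

λ_max = b/T = 2.898×10⁻³ / 3800 = 7.63×10^-7 m = 762.6 nm.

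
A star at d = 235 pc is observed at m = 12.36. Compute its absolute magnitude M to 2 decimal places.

5.50

M = m − 5 log₁₀(d/10 pc) = 12.36 − 5 log₁₀(235/10)
  = 12.36 − 5 × 1.371 = 12.36 − 6.86 = 5.50.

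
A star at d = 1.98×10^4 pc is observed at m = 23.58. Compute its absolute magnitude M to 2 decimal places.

7.10

M = m − 5 log₁₀(d/10 pc) = 23.58 − 5 log₁₀(1.98×10^4/10)
  = 23.58 − 5 × 3.297 = 23.58 − 16.48 = 7.10.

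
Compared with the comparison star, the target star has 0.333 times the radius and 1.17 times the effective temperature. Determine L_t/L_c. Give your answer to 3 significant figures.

0.208

From the Stefan–Boltzmann law, L ∝ R²T⁴, so
L_t/L_c = (R_t/R_c)² (T_t/T_c)⁴ = (0.333)² × (1.17)⁴ = 0.1109 × 1.874 = 0.2078.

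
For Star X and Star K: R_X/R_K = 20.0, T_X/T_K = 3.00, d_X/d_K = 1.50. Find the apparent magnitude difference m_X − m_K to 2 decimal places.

L_X/L_K = (20.0)²(3.00)⁴ = 3.240×10^4.
F_X/F_K = (L_X/L_K)/(d_X/d_K)² = 3.240×10^4/2.250 = 1.440×10^4.
m_X − m_K = −2.5 log₁₀(1.440×10^4) = -10.40.

-10.40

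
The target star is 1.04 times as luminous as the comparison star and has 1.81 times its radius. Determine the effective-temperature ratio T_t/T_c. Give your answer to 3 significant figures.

L ∝ R²T⁴ gives T ∝ (L/R²)^(1/4), so
T_t/T_c = (1.04 / 1.81²)^(1/4) = (0.3175)^(1/4) = 0.7506.

0.751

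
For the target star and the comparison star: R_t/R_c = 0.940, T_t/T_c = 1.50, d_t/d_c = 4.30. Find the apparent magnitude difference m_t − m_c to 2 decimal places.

1.54

L_t/L_c = (0.940)²(1.50)⁴ = 4.473.
F_t/F_c = (L_t/L_c)/(d_t/d_c)² = 4.473/18.49 = 0.2419.
m_t − m_c = −2.5 log₁₀(0.2419) = 1.54.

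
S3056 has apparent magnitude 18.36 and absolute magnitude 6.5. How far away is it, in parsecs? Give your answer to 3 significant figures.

2.36×10^3 pc

m − M = 5 log₁₀(d/10 pc)
18.36 − (6.5) = 11.86 = 5 log₁₀(d/10)
d = 10 × 10^(11.86/5) = 10 × 10^2.372 = 2355 pc.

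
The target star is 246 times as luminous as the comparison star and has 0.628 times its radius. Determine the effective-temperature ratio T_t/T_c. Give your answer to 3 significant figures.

L ∝ R²T⁴ gives T ∝ (L/R²)^(1/4), so
T_t/T_c = (246 / 0.628²)^(1/4) = (623.8)^(1/4) = 4.998.

5.00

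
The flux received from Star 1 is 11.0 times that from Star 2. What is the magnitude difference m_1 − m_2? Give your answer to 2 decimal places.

-2.60

m_1 − m_2 = −2.5 log₁₀(F_1/F_2) = −2.5 log₁₀(11.0) = −2.5 × (1.041) = -2.603.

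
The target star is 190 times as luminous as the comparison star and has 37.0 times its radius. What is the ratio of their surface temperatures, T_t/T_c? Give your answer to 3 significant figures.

L ∝ R²T⁴ gives T ∝ (L/R²)^(1/4), so
T_t/T_c = (190 / 37.0²)^(1/4) = (0.1388)^(1/4) = 0.6104.

0.610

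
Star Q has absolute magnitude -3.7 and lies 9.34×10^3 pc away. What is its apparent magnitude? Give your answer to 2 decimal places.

11.15

m = M + 5 log₁₀(d/10 pc) = -3.7 + 5 log₁₀(9.34×10^3/10)
  = -3.7 + 5 × 2.970 = -3.7 + 14.85 = 11.15.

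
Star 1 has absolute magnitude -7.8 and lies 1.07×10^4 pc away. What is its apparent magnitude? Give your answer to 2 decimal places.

7.35

m = M + 5 log₁₀(d/10 pc) = -7.8 + 5 log₁₀(1.07×10^4/10)
  = -7.8 + 5 × 3.029 = -7.8 + 15.15 = 7.35.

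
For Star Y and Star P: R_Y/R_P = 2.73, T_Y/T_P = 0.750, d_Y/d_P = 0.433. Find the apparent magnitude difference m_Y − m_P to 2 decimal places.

-2.75

L_Y/L_P = (2.73)²(0.750)⁴ = 2.358.
F_Y/F_P = (L_Y/L_P)/(d_Y/d_P)² = 2.358/0.1875 = 12.58.
m_Y − m_P = −2.5 log₁₀(12.58) = -2.75.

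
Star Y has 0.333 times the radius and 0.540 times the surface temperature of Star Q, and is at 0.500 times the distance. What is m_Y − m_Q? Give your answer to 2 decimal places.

L_Y/L_Q = (0.333)²(0.540)⁴ = 0.009429.
F_Y/F_Q = (L_Y/L_Q)/(d_Y/d_Q)² = 0.009429/0.2500 = 0.03772.
m_Y − m_Q = −2.5 log₁₀(0.03772) = 3.56.

3.56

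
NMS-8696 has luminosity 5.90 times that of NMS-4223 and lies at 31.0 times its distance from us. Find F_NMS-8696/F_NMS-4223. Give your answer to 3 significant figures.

F = L/(4πd²), so F_NMS-8696/F_NMS-4223 = (L_NMS-8696/L_NMS-4223) / (d_NMS-8696/d_NMS-4223)²
= 5.90 / (31.0)² = 5.90 / 961.0 = 0.006139.

0.00614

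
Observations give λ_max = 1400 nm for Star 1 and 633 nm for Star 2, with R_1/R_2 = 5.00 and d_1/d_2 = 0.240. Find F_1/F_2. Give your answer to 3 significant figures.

Wien's law: T_1/T_2 = λ_2/λ_1 = 633/1400 = 0.4521.
L_1/L_2 = (R_1/R_2)²(T_1/T_2)⁴ = (5.00)²(0.4521)⁴ = 1.045.
F_1/F_2 = (L_1/L_2)/(d_1/d_2)² = 1.045/(0.240)² = 18.14.

18.1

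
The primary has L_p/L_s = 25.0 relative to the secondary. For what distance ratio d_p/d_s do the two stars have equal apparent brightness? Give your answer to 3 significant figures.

5.00

Equal flux requires L_p/d_p² = L_s/d_s², so d_p/d_s = √(L_p/L_s)
= √(25.0) = 5.000.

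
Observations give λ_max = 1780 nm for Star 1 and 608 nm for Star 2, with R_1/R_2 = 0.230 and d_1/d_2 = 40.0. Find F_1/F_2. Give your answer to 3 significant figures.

4.50×10^-7

Wien's law: T_1/T_2 = λ_2/λ_1 = 608/1780 = 0.3416.
L_1/L_2 = (R_1/R_2)²(T_1/T_2)⁴ = (0.230)²(0.3416)⁴ = 7.201×10^-4.
F_1/F_2 = (L_1/L_2)/(d_1/d_2)² = 7.201×10^-4/(40.0)² = 4.501×10^-7.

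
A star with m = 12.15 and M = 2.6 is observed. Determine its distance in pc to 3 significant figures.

813 pc

m − M = 5 log₁₀(d/10 pc)
12.15 − (2.6) = 9.55 = 5 log₁₀(d/10)
d = 10 × 10^(9.55/5) = 10 × 10^1.910 = 812.8 pc.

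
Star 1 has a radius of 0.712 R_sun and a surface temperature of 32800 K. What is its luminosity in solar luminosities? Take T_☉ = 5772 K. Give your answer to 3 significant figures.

L/L_☉ = (R/R_☉)² (T/T_☉)⁴ = (0.712)² × (32800/5772)⁴
       = 0.5069 × (5.683)⁴ = 0.5069 × 1043 = 528.6.

529 solar luminosities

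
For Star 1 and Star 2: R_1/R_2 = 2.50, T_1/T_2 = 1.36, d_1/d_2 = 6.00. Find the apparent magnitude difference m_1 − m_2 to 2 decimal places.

0.57

L_1/L_2 = (2.50)²(1.36)⁴ = 21.38.
F_1/F_2 = (L_1/L_2)/(d_1/d_2)² = 21.38/36.00 = 0.5939.
m_1 − m_2 = −2.5 log₁₀(0.5939) = 0.57.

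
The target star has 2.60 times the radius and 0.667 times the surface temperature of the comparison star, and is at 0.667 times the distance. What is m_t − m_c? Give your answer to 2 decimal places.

L_t/L_c = (2.60)²(0.667)⁴ = 1.338.
F_t/F_c = (L_t/L_c)/(d_t/d_c)² = 1.338/0.4449 = 3.007.
m_t − m_c = −2.5 log₁₀(3.007) = -1.20.

-1.20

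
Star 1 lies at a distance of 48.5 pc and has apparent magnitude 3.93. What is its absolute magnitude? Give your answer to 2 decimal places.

M = m − 5 log₁₀(d/10 pc) = 3.93 − 5 log₁₀(48.5/10)
  = 3.93 − 5 × 0.686 = 3.93 − 3.43 = 0.50.

0.50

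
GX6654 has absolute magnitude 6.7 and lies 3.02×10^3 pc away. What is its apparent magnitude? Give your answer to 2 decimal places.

m = M + 5 log₁₀(d/10 pc) = 6.7 + 5 log₁₀(3.02×10^3/10)
  = 6.7 + 5 × 2.480 = 6.7 + 12.40 = 19.10.

19.10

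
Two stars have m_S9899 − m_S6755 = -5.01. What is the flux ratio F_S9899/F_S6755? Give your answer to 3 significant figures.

F_S9899/F_S6755 = 10^(−(m_S9899 − m_S6755)/2.5) = 10^(5.01/2.5) = 10^2.004 = 100.9.

101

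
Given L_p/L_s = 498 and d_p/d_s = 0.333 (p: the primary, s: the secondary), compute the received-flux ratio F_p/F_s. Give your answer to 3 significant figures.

4.49×10^3

F = L/(4πd²), so F_p/F_s = (L_p/L_s) / (d_p/d_s)²
= 498 / (0.333)² = 498 / 0.1109 = 4491.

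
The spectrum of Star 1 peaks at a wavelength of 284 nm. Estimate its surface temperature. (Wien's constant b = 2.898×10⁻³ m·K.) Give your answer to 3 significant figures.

T = b/λ_max = 2.898×10⁻³ / (284×10⁻⁹) = 1.020×10^4 K.

1.02×10^4 K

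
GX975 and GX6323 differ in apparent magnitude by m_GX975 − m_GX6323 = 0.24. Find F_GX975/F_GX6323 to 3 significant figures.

F_GX975/F_GX6323 = 10^(−(m_GX975 − m_GX6323)/2.5) = 10^(-0.24/2.5) = 10^-0.096 = 0.8017.

0.802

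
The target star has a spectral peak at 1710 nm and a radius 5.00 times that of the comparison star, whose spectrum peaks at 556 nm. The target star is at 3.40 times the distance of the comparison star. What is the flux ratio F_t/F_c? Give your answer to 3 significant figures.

0.0242

Wien's law: T_t/T_c = λ_c/λ_t = 556/1710 = 0.3251.
L_t/L_c = (R_t/R_c)²(T_t/T_c)⁴ = (5.00)²(0.3251)⁴ = 0.2794.
F_t/F_c = (L_t/L_c)/(d_t/d_c)² = 0.2794/(3.40)² = 0.02417.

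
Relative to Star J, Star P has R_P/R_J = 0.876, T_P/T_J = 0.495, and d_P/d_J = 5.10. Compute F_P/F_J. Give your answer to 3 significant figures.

L_P/L_J = (R_P/R_J)²(T_P/T_J)⁴ = (0.876)² × (0.495)⁴ = 0.04607.
F_P/F_J = (L_P/L_J)/(d_P/d_J)² = 0.04607 / (5.10)² = 0.001771.

0.00177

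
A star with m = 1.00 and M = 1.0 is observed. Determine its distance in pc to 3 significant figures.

m − M = 5 log₁₀(d/10 pc)
1.00 − (1.0) = 0.00 = 5 log₁₀(d/10)
d = 10 × 10^(0.00/5) = 10 × 10^0.000 = 10.00 pc.

10.0 pc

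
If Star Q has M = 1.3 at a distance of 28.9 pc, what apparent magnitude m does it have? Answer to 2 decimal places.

3.60

m = M + 5 log₁₀(d/10 pc) = 1.3 + 5 log₁₀(28.9/10)
  = 1.3 + 5 × 0.461 = 1.3 + 2.30 = 3.60.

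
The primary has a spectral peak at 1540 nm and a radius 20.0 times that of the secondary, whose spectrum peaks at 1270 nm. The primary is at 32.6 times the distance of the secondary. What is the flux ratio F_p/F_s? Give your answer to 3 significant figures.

0.174

Wien's law: T_p/T_s = λ_s/λ_p = 1270/1540 = 0.8247.
L_p/L_s = (R_p/R_s)²(T_p/T_s)⁴ = (20.0)²(0.8247)⁴ = 185.0.
F_p/F_s = (L_p/L_s)/(d_p/d_s)² = 185.0/(32.6)² = 0.1741.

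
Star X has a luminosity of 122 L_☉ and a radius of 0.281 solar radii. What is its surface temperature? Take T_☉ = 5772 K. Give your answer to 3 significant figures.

T/T_☉ = (L/L_☉)^(1/4) / (R/R_☉)^(1/2)
T = 5772 × (122)^(1/4) / √(0.281) = 5772 × 3.323 / 0.5301 = 3.619×10^4 K.

3.62×10^4 K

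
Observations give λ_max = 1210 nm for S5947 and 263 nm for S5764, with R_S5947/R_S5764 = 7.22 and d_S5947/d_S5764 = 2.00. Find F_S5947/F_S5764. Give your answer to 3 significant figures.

0.0291

Wien's law: T_S5947/T_S5764 = λ_S5764/λ_S5947 = 263/1210 = 0.2174.
L_S5947/L_S5764 = (R_S5947/R_S5764)²(T_S5947/T_S5764)⁴ = (7.22)²(0.2174)⁴ = 0.1163.
F_S5947/F_S5764 = (L_S5947/L_S5764)/(d_S5947/d_S5764)² = 0.1163/(2.00)² = 0.02909.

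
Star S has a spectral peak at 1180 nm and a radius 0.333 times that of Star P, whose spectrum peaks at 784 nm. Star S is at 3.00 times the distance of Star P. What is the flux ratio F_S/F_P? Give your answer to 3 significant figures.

0.00240

Wien's law: T_S/T_P = λ_P/λ_S = 784/1180 = 0.6644.
L_S/L_P = (R_S/R_P)²(T_S/T_P)⁴ = (0.333)²(0.6644)⁴ = 0.02161.
F_S/F_P = (L_S/L_P)/(d_S/d_P)² = 0.02161/(3.00)² = 0.002401.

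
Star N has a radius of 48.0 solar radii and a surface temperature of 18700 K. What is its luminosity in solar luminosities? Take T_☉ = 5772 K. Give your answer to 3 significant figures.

2.54×10^5 solar luminosities

L/L_☉ = (R/R_☉)² (T/T_☉)⁴ = (48.0)² × (18700/5772)⁴
       = 2304 × (3.240)⁴ = 2304 × 110.2 = 2.538×10^5.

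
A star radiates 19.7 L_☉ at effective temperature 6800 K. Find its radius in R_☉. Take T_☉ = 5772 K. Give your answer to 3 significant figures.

3.20 R_☉

R/R_☉ = √(L/L_☉) / (T/T_☉)² = √(19.7) / (1.178)²
       = 4.438 / 1.388 = 3.198.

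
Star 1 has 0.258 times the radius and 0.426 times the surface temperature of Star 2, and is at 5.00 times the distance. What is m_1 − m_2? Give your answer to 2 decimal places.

10.14

L_1/L_2 = (0.258)²(0.426)⁴ = 0.002192.
F_1/F_2 = (L_1/L_2)/(d_1/d_2)² = 0.002192/25.00 = 8.769×10^-5.
m_1 − m_2 = −2.5 log₁₀(8.769×10^-5) = 10.14.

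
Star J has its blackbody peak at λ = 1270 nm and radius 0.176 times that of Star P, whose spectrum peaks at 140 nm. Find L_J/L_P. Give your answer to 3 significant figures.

Wien's law gives T ∝ 1/λ_max, so T_J/T_P = λ_P/λ_J = 140/1270 = 0.1102.
Then L ∝ R²T⁴ gives L_J/L_P = (0.176)² × (0.1102)⁴ = 0.03098 × 1.477×10^-4 = 4.574×10^-6.

4.57×10^-6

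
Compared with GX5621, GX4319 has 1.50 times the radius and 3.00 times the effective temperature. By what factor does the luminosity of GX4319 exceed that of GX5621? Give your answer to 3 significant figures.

From the Stefan–Boltzmann law, L ∝ R²T⁴, so
L_GX4319/L_GX5621 = (R_GX4319/R_GX5621)² (T_GX4319/T_GX5621)⁴ = (1.50)² × (3.00)⁴ = 2.250 × 81.00 = 182.2.

182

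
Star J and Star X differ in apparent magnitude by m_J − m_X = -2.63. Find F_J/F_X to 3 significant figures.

F_J/F_X = 10^(−(m_J − m_X)/2.5) = 10^(2.63/2.5) = 10^1.052 = 11.27.

11.3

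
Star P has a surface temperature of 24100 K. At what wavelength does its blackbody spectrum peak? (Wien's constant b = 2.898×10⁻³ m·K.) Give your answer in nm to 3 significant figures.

120 nm

λ_max = b/T = 2.898×10⁻³ / 24100 = 1.20×10^-7 m = 120.2 nm.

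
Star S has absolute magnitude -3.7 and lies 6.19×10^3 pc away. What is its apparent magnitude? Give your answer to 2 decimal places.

10.26

m = M + 5 log₁₀(d/10 pc) = -3.7 + 5 log₁₀(6.19×10^3/10)
  = -3.7 + 5 × 2.792 = -3.7 + 13.96 = 10.26.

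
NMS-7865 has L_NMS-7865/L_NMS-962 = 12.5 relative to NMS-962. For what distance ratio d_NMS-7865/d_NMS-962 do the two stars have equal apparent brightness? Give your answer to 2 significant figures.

3.5

Equal flux requires L_NMS-7865/d_NMS-7865² = L_NMS-962/d_NMS-962², so d_NMS-7865/d_NMS-962 = √(L_NMS-7865/L_NMS-962)
= √(12.5) = 3.536.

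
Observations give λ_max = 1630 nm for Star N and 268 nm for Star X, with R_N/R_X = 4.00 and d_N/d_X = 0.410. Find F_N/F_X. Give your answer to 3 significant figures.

0.0696

Wien's law: T_N/T_X = λ_X/λ_N = 268/1630 = 0.1644.
L_N/L_X = (R_N/R_X)²(T_N/T_X)⁴ = (4.00)²(0.1644)⁴ = 0.01169.
F_N/F_X = (L_N/L_X)/(d_N/d_X)² = 0.01169/(0.410)² = 0.06956.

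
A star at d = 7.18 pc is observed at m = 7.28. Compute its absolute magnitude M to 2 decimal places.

8.00

M = m − 5 log₁₀(d/10 pc) = 7.28 − 5 log₁₀(7.18/10)
  = 7.28 − 5 × -0.144 = 7.28 − -0.72 = 8.00.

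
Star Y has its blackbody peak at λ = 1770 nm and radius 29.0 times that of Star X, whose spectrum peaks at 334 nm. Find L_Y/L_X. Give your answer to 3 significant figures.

Wien's law gives T ∝ 1/λ_max, so T_Y/T_X = λ_X/λ_Y = 334/1770 = 0.1887.
Then L ∝ R²T⁴ gives L_Y/L_X = (29.0)² × (0.1887)⁴ = 841.0 × 0.001268 = 1.066.

1.07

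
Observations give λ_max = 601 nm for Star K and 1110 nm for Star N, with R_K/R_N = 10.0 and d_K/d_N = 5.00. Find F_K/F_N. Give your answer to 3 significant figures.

46.5

Wien's law: T_K/T_N = λ_N/λ_K = 1110/601 = 1.847.
L_K/L_N = (R_K/R_N)²(T_K/T_N)⁴ = (10.0)²(1.847)⁴ = 1164.
F_K/F_N = (L_K/L_N)/(d_K/d_N)² = 1164/(5.00)² = 46.54.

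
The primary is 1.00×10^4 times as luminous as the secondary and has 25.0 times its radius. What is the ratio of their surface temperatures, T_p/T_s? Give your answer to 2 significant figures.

L ∝ R²T⁴ gives T ∝ (L/R²)^(1/4), so
T_p/T_s = (1.00×10^4 / 25.0²)^(1/4) = (16.00)^(1/4) = 2.000.

2.0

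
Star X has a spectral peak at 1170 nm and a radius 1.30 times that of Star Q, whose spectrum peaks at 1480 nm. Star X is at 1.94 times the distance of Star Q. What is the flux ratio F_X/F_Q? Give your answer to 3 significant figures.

1.15

Wien's law: T_X/T_Q = λ_Q/λ_X = 1480/1170 = 1.265.
L_X/L_Q = (R_X/R_Q)²(T_X/T_Q)⁴ = (1.30)²(1.265)⁴ = 4.327.
F_X/F_Q = (L_X/L_Q)/(d_X/d_Q)² = 4.327/(1.94)² = 1.150.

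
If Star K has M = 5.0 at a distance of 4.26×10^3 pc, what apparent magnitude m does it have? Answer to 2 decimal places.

18.15

m = M + 5 log₁₀(d/10 pc) = 5.0 + 5 log₁₀(4.26×10^3/10)
  = 5.0 + 5 × 2.629 = 5.0 + 13.15 = 18.15.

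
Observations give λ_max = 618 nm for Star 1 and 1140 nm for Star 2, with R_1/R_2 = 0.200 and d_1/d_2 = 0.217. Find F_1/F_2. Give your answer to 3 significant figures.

Wien's law: T_1/T_2 = λ_2/λ_1 = 1140/618 = 1.845.
L_1/L_2 = (R_1/R_2)²(T_1/T_2)⁴ = (0.200)²(1.845)⁴ = 0.4632.
F_1/F_2 = (L_1/L_2)/(d_1/d_2)² = 0.4632/(0.217)² = 9.836.

9.84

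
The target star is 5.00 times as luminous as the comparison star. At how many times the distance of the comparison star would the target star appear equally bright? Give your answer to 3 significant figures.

Equal flux requires L_t/d_t² = L_c/d_c², so d_t/d_c = √(L_t/L_c)
= √(5.00) = 2.236.

2.24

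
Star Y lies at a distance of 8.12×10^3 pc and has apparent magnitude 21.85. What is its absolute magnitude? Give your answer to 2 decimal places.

7.30

M = m − 5 log₁₀(d/10 pc) = 21.85 − 5 log₁₀(8.12×10^3/10)
  = 21.85 − 5 × 2.910 = 21.85 − 14.55 = 7.30.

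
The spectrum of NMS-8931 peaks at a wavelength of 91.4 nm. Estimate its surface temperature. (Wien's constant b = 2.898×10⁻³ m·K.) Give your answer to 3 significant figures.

3.17×10^4 K

T = b/λ_max = 2.898×10⁻³ / (91.4×10⁻⁹) = 3.171×10^4 K.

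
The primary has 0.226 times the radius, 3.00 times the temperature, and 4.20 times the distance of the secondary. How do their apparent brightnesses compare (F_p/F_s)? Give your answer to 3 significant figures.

L_p/L_s = (R_p/R_s)²(T_p/T_s)⁴ = (0.226)² × (3.00)⁴ = 4.137.
F_p/F_s = (L_p/L_s)/(d_p/d_s)² = 4.137 / (4.20)² = 0.2345.

0.235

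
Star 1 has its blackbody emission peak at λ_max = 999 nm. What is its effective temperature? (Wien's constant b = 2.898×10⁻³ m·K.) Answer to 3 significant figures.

T = b/λ_max = 2.898×10⁻³ / (999×10⁻⁹) = 2901 K.

2.90×10^3 K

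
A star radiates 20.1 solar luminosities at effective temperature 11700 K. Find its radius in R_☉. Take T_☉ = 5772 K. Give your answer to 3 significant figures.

1.09 R_☉

R/R_☉ = √(L/L_☉) / (T/T_☉)² = √(20.1) / (2.027)²
       = 4.483 / 4.109 = 1.091.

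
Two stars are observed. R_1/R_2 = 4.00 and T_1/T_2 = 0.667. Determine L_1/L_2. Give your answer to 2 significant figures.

3.2

From the Stefan–Boltzmann law, L ∝ R²T⁴, so
L_1/L_2 = (R_1/R_2)² (T_1/T_2)⁴ = (4.00)² × (0.667)⁴ = 16.00 × 0.1979 = 3.167.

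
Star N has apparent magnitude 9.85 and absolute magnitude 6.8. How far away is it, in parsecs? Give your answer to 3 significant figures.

m − M = 5 log₁₀(d/10 pc)
9.85 − (6.8) = 3.05 = 5 log₁₀(d/10)
d = 10 × 10^(3.05/5) = 10 × 10^0.610 = 40.74 pc.

40.7 pc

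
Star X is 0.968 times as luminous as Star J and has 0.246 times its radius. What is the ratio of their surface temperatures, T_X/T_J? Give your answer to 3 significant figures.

L ∝ R²T⁴ gives T ∝ (L/R²)^(1/4), so
T_X/T_J = (0.968 / 0.246²)^(1/4) = (16.00)^(1/4) = 2.000.

2.00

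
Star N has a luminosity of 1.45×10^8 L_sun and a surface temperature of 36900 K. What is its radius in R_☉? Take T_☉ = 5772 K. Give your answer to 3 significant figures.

295 R_☉

R/R_☉ = √(L/L_☉) / (T/T_☉)² = √(1.45×10^8) / (6.393)²
       = 1.204×10^4 / 40.87 = 294.6.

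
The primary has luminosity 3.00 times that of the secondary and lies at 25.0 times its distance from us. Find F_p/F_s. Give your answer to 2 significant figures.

0.0048

F = L/(4πd²), so F_p/F_s = (L_p/L_s) / (d_p/d_s)²
= 3.00 / (25.0)² = 3.00 / 625.0 = 0.004800.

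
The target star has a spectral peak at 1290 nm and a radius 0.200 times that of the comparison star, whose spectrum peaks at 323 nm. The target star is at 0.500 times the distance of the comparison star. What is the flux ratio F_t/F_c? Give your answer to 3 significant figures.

6.29×10^-4

Wien's law: T_t/T_c = λ_c/λ_t = 323/1290 = 0.2504.
L_t/L_c = (R_t/R_c)²(T_t/T_c)⁴ = (0.200)²(0.2504)⁴ = 1.572×10^-4.
F_t/F_c = (L_t/L_c)/(d_t/d_c)² = 1.572×10^-4/(0.500)² = 6.289×10^-4.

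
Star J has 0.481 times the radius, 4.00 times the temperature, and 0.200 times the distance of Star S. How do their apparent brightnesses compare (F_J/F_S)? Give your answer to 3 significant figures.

L_J/L_S = (R_J/R_S)²(T_J/T_S)⁴ = (0.481)² × (4.00)⁴ = 59.23.
F_J/F_S = (L_J/L_S)/(d_J/d_S)² = 59.23 / (0.200)² = 1481.

1.48×10^3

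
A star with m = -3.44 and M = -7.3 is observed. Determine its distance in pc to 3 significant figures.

m − M = 5 log₁₀(d/10 pc)
-3.44 − (-7.3) = 3.86 = 5 log₁₀(d/10)
d = 10 × 10^(3.86/5) = 10 × 10^0.772 = 59.16 pc.

59.2 pc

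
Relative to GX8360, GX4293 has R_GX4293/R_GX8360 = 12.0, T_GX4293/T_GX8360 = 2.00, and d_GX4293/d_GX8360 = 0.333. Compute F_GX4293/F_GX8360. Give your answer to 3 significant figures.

L_GX4293/L_GX8360 = (R_GX4293/R_GX8360)²(T_GX4293/T_GX8360)⁴ = (12.0)² × (2.00)⁴ = 2304.
F_GX4293/F_GX8360 = (L_GX4293/L_GX8360)/(d_GX4293/d_GX8360)² = 2304 / (0.333)² = 2.078×10^4.

2.08×10^4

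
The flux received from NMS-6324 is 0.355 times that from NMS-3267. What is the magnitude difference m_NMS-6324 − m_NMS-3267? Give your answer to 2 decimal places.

m_NMS-6324 − m_NMS-3267 = −2.5 log₁₀(F_NMS-6324/F_NMS-3267) = −2.5 log₁₀(0.355) = −2.5 × (-0.450) = 1.124.

1.12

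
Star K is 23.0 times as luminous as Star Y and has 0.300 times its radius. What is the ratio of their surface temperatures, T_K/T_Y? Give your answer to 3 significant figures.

4.00

L ∝ R²T⁴ gives T ∝ (L/R²)^(1/4), so
T_K/T_Y = (23.0 / 0.300²)^(1/4) = (255.6)^(1/4) = 3.998.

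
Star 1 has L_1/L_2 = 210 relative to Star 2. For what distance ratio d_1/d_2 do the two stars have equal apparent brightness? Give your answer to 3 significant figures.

14.5

Equal flux requires L_1/d_1² = L_2/d_2², so d_1/d_2 = √(L_1/L_2)
= √(210) = 14.49.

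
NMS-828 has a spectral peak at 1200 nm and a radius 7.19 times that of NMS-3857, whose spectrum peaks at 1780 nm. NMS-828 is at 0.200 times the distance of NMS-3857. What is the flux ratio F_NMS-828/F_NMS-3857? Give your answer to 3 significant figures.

6.26×10^3

Wien's law: T_NMS-828/T_NMS-3857 = λ_NMS-3857/λ_NMS-828 = 1780/1200 = 1.483.
L_NMS-828/L_NMS-3857 = (R_NMS-828/R_NMS-3857)²(T_NMS-828/T_NMS-3857)⁴ = (7.19)²(1.483)⁴ = 250.3.
F_NMS-828/F_NMS-3857 = (L_NMS-828/L_NMS-3857)/(d_NMS-828/d_NMS-3857)² = 250.3/(0.200)² = 6257.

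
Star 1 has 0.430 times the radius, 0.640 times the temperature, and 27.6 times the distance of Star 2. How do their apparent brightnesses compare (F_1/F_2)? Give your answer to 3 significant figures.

4.07×10^-5

L_1/L_2 = (R_1/R_2)²(T_1/T_2)⁴ = (0.430)² × (0.640)⁴ = 0.03102.
F_1/F_2 = (L_1/L_2)/(d_1/d_2)² = 0.03102 / (27.6)² = 4.072×10^-5.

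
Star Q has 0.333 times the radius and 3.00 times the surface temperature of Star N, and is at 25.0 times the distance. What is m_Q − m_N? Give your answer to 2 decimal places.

4.61

L_Q/L_N = (0.333)²(3.00)⁴ = 8.982.
F_Q/F_N = (L_Q/L_N)/(d_Q/d_N)² = 8.982/625.0 = 0.01437.
m_Q − m_N = −2.5 log₁₀(0.01437) = 4.61.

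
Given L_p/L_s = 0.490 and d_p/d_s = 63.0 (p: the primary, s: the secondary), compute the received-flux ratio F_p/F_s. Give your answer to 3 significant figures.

1.23×10^-4

F = L/(4πd²), so F_p/F_s = (L_p/L_s) / (d_p/d_s)²
= 0.490 / (63.0)² = 0.490 / 3969 = 1.235×10^-4.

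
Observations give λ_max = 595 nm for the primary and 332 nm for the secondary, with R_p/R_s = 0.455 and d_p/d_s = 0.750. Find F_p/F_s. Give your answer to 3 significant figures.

0.0357

Wien's law: T_p/T_s = λ_s/λ_p = 332/595 = 0.5580.
L_p/L_s = (R_p/R_s)²(T_p/T_s)⁴ = (0.455)²(0.5580)⁴ = 0.02007.
F_p/F_s = (L_p/L_s)/(d_p/d_s)² = 0.02007/(0.750)² = 0.03568.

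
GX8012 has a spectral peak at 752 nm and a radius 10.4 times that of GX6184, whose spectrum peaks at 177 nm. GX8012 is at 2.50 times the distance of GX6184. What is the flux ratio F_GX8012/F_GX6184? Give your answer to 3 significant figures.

0.0531

Wien's law: T_GX8012/T_GX6184 = λ_GX6184/λ_GX8012 = 177/752 = 0.2354.
L_GX8012/L_GX6184 = (R_GX8012/R_GX6184)²(T_GX8012/T_GX6184)⁴ = (10.4)²(0.2354)⁴ = 0.3320.
F_GX8012/F_GX6184 = (L_GX8012/L_GX6184)/(d_GX8012/d_GX6184)² = 0.3320/(2.50)² = 0.05311.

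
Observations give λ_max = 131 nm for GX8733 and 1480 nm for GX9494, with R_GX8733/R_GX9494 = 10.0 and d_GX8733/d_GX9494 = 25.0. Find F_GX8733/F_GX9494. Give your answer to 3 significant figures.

Wien's law: T_GX8733/T_GX9494 = λ_GX9494/λ_GX8733 = 1480/131 = 11.30.
L_GX8733/L_GX9494 = (R_GX8733/R_GX9494)²(T_GX8733/T_GX9494)⁴ = (10.0)²(11.30)⁴ = 1.629×10^6.
F_GX8733/F_GX9494 = (L_GX8733/L_GX9494)/(d_GX8733/d_GX9494)² = 1.629×10^6/(25.0)² = 2607.

2.61×10^3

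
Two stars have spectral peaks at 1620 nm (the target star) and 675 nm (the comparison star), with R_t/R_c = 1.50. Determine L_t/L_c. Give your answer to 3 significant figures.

Wien's law gives T ∝ 1/λ_max, so T_t/T_c = λ_c/λ_t = 675/1620 = 0.4167.
Then L ∝ R²T⁴ gives L_t/L_c = (1.50)² × (0.4167)⁴ = 2.250 × 0.03014 = 0.06782.

0.0678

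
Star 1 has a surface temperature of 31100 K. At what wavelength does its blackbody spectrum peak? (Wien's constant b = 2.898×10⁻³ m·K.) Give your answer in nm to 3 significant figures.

λ_max = b/T = 2.898×10⁻³ / 31100 = 9.32×10^-8 m = 93.18 nm.

93.2 nm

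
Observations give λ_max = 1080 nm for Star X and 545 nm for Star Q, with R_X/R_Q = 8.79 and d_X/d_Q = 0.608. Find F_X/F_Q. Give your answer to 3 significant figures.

Wien's law: T_X/T_Q = λ_Q/λ_X = 545/1080 = 0.5046.
L_X/L_Q = (R_X/R_Q)²(T_X/T_Q)⁴ = (8.79)²(0.5046)⁴ = 5.010.
F_X/F_Q = (L_X/L_Q)/(d_X/d_Q)² = 5.010/(0.608)² = 13.55.

13.6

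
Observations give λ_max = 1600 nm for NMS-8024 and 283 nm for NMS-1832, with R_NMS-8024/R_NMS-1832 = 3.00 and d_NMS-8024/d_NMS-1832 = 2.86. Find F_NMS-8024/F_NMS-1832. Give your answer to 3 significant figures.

0.00108

Wien's law: T_NMS-8024/T_NMS-1832 = λ_NMS-1832/λ_NMS-8024 = 283/1600 = 0.1769.
L_NMS-8024/L_NMS-1832 = (R_NMS-8024/R_NMS-1832)²(T_NMS-8024/T_NMS-1832)⁴ = (3.00)²(0.1769)⁴ = 0.008809.
F_NMS-8024/F_NMS-1832 = (L_NMS-8024/L_NMS-1832)/(d_NMS-8024/d_NMS-1832)² = 0.008809/(2.86)² = 0.001077.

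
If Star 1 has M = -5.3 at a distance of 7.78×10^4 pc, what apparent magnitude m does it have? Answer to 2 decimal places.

14.15

m = M + 5 log₁₀(d/10 pc) = -5.3 + 5 log₁₀(7.78×10^4/10)
  = -5.3 + 5 × 3.891 = -5.3 + 19.45 = 14.15.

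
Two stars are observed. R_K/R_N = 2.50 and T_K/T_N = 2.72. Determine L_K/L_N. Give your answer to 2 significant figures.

From the Stefan–Boltzmann law, L ∝ R²T⁴, so
L_K/L_N = (R_K/R_N)² (T_K/T_N)⁴ = (2.50)² × (2.72)⁴ = 6.250 × 54.74 = 342.1.

3.4×10^2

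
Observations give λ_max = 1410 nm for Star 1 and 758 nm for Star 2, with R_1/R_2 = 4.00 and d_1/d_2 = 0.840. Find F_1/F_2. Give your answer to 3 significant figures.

1.89

Wien's law: T_1/T_2 = λ_2/λ_1 = 758/1410 = 0.5376.
L_1/L_2 = (R_1/R_2)²(T_1/T_2)⁴ = (4.00)²(0.5376)⁴ = 1.336.
F_1/F_2 = (L_1/L_2)/(d_1/d_2)² = 1.336/(0.840)² = 1.894.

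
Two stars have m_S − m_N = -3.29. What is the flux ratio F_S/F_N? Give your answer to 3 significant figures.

F_S/F_N = 10^(−(m_S − m_N)/2.5) = 10^(3.29/2.5) = 10^1.316 = 20.70.

20.7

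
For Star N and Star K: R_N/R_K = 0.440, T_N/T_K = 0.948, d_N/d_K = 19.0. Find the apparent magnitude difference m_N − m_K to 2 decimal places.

8.41

L_N/L_K = (0.440)²(0.948)⁴ = 0.1564.
F_N/F_K = (L_N/L_K)/(d_N/d_K)² = 0.1564/361.0 = 4.331×10^-4.
m_N − m_K = −2.5 log₁₀(4.331×10^-4) = 8.41.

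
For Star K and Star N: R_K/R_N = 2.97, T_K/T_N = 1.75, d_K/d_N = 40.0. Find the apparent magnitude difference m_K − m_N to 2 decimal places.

L_K/L_N = (2.97)²(1.75)⁴ = 82.73.
F_K/F_N = (L_K/L_N)/(d_K/d_N)² = 82.73/1600 = 0.05171.
m_K − m_N = −2.5 log₁₀(0.05171) = 3.22.

3.22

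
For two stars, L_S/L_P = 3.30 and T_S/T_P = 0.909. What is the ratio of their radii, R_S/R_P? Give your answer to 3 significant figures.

2.20

L ∝ R²T⁴ gives R ∝ √L / T², so
R_S/R_P = √(3.30) / (0.909)² = 1.817 / 0.8263 = 2.199.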